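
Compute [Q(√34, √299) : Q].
[Q(√34, √299) : Q] = 4

[Q(√34):Q] = 2 (min poly x^2 - 34, irreducible since 34 is squarefree > 1). For the top step, suppose √299 ∈ Q(√34), say √299 = c + d√34 with c, d ∈ Q. Squaring: 299 = c^2 + 34d^2 + 2cd√34. Since √34 ∉ Q this forces 2cd = 0. If d = 0 then √299 = c ∈ Q, contradicting 299 squarefree > 1. If c = 0 then 299 = 34d^2, so 34·299 = (34d)^2 is a perfect square in Q — but 34·299 = 10166 is not a perfect square (since 34 and 299 are distinct squarefree integers). Contradiction. Hence √299 ∉ Q(√34), so x^2 - 299 stays irreducible over Q(√34) and [Q(√34, √299) : Q(√34)] = 2. By the tower law, [Q(√34, √299) : Q] = 2 · 2 = 4.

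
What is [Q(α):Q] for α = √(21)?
[Q(α):Q] = 2

[Q(α):Q] equals the degree of the minimal polynomial of α. Here α^2 = 21 and x^2 - 21 is irreducible (d = 21 is squarefree, ≠ 1, hence not a square), so deg(m_α) = 2. Thus [Q(α):Q] = 2.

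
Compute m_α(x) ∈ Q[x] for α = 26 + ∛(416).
m_α(x) = x^3 - 78x^2 + 2028x - 17992

Set β = α - 26 = ∛(416), so β^3 = 416. Then (α - 26)^3 - 416 = 0, i.e. α is a root of g(x) = (x - 26)^3 - 416 = x^3 - 78x^2 + 2028x - 17992. Since g(x) = h(x - 26) where h(x) = x^3 - 416, and h is irreducible over Q (because 416 is not a perfect cube, so h has no rational root, and a monic cubic with no rational root is irreducible), g is also irreducible (irreducibility is preserved under the substitution x → x - 26). Hence m_α(x) = x^3 - 78x^2 + 2028x - 17992.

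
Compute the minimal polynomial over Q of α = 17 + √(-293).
m_α(x) = x^2 - 34x + 582

From α - 17 = √(-293), squaring gives (α - 17)^2 = -293, i.e. α^2 - 34α + 289 = -293, so α^2 - 34α + 582 = 0. The discriminant of x^2 - 34x + 582 is (-34)^2 - 4·(582) = 1156 - 2328 = -1172, and 4·(-293) is not a perfect square in Q since -293 is squarefree and ≠ 1. Hence x^2 - 34x + 582 is irreducible over Q and is the minimal polynomial of α.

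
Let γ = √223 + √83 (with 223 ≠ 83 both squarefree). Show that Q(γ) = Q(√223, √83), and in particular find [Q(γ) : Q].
[Q(γ) : Q] = 4 (equivalently, Q(γ) = Q(√223, √83))

Obviously Q(γ) ⊆ Q(√223, √83), and [Q(√223, √83):Q] = 4 (since 223, 83 are distinct squarefree integers > 1 with 18509 not a perfect square). To show equality we compute the minimal polynomial of γ. From γ = √223 + √83: γ^2 = 223 + 2√(18509) + 83 = 306 + 2√(18509), so γ^2 - 306 = 2√(18509); squaring, (γ^2 - 306)^2 = 4·18509, i.e. γ^4 - 612γ^2 + 93636 - 74036 = 0, i.e. γ^4 - 612γ^2 + 19600 = 0. So γ is a root of x^4 - 612x^2 + 19600. This polynomial is irreducible over Q: it has no rational root (each ±√223 ± √83 is irrational), and any factorization into two quadratics over Q would force √(18509) ∈ Q (pairing opposite roots) or √223, √83 ∈ Q (other pairings), all impossible. Hence [Q(γ):Q] = 4 = [Q(√223, √83):Q], so Q(γ) = Q(√223, √83).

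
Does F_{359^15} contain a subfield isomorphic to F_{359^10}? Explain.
No: F_{359^10} is not a subfield of F_{359^15}

F_{p^m} embeds in F_{p^n} iff m | n. Here 10 ∤ 15 (since 15 = 1·10 + 5 with remainder 5 ≠ 0), so F_{359^10} is not a subfield of F_{359^15}. Equivalently: if it were, the tower law would give 10 = [F_{359^10}:F_359] dividing [F_{359^15}:F_359] = 15, contradiction.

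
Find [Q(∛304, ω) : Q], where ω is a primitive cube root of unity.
[Q(∛304, ω) : Q] = 6

[Q(∛304):Q] = 3 (min poly x^3 - 304, irreducible since 304 is not a perfect cube). [Q(ω):Q] = 2 (min poly x^2 + x + 1). Since Q(∛304) ⊂ R and ω ∉ R, we have ω ∉ Q(∛304), so x^2 + x + 1 remains irreducible over Q(∛304) and [Q(∛304, ω) : Q(∛304)] = 2. By the tower law, [Q(∛304, ω) : Q] = 3 · 2 = 6. (In fact Q(∛304, ω) is the splitting field of x^3 - 304 over Q.)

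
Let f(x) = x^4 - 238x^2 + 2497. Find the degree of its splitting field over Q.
[K : Q] = 4

Solving the quadratic in x^2: x^2 = (238 ± √(238^2 - 4·2497))/2 = (238 ± √46656)/2 = (238 ± 216)/2, giving x^2 = 227 or x^2 = 11. So f(x) = (x^2 - 227)(x^2 - 11) and the roots of f are ±√227, ±√11. Hence the splitting field is K = Q(√227, √11). Since 227 and 11 are distinct squarefree integers > 1, their product 2497 is not a perfect square, so √11 ∉ Q(√227). By the tower law [K:Q] = [Q(√227,√11):Q(√227)] · [Q(√227):Q] = 2 · 2 = 4.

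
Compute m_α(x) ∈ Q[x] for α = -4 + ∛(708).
m_α(x) = x^3 + 12x^2 + 48x - 644

Set β = α + 4 = ∛(708), so β^3 = 708. Then (α + 4)^3 - 708 = 0, i.e. α is a root of g(x) = (x + 4)^3 - 708 = x^3 + 12x^2 + 48x - 644. Since g(x) = h(x + 4) where h(x) = x^3 - 708, and h is irreducible over Q (because 708 is not a perfect cube, so h has no rational root, and a monic cubic with no rational root is irreducible), g is also irreducible (irreducibility is preserved under the substitution x → x + 4). Hence m_α(x) = x^3 + 12x^2 + 48x - 644.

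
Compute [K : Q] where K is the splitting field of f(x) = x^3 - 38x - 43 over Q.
[K : Q] = 6

By the rational root test, any rational root of the monic integer polynomial f(x) = x^3 - 38x - 43 must be an integer dividing the constant term -43, i.e. one of ±{1, 43}. Evaluating: f(1) = -80, f(-1) = -6, f(43) = 77830, f(-43) = -77916; none is 0, so f has no rational root and is therefore irreducible over Q (a cubic with no linear factor over a field is irreducible). For an irreducible cubic, the Galois group is A_3 or S_3 according as the discriminant disc(f) = -4a^3 - 27b^2 = -4·(-38)^3 - 27·(-43)^2 = 169565 is or is not a square in Q. Here disc(f) = 169565 is not a perfect square in Q, so the Galois group of f over Q is not contained in A_3 and must be all of S_3. The splitting field has degree |S_3| = 6 over Q, so [K : Q] = 6.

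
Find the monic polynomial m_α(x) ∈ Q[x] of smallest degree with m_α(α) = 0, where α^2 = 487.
m_α(x) = x^2 - 487

α satisfies α^2 - 487 = 0, so x^2 - 487 annihilates α. Since d = 487 is squarefree and ≠ 1, it is not a perfect square in Q, so x^2 - 487 has no rational root and is therefore irreducible over Q (a degree-2 polynomial over a field is irreducible iff it has no root). Hence m_α(x) = x^2 - 487.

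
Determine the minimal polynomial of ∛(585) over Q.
m_α(x) = x^3 - 585

α satisfies α^3 = 585, so x^3 - 585 annihilates α. By the rational root test, a rational root p/q (in lowest terms) of x^3 - 585 would satisfy p^3 = 585 q^3, forcing q = 1 and p^3 = 585; but 585 is not a perfect cube, contradiction. A monic cubic over Q with no rational root is irreducible (any nontrivial factorization would include a linear factor). Hence x^3 - 585 is the minimal polynomial of α, and in particular [Q(α):Q] = 3.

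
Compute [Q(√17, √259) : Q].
[Q(√17, √259) : Q] = 4

[Q(√17):Q] = 2 (min poly x^2 - 17, irreducible since 17 is squarefree > 1). For the top step, suppose √259 ∈ Q(√17), say √259 = c + d√17 with c, d ∈ Q. Squaring: 259 = c^2 + 17d^2 + 2cd√17. Since √17 ∉ Q this forces 2cd = 0. If d = 0 then √259 = c ∈ Q, contradicting 259 squarefree > 1. If c = 0 then 259 = 17d^2, so 17·259 = (17d)^2 is a perfect square in Q — but 17·259 = 4403 is not a perfect square (since 17 and 259 are distinct squarefree integers). Contradiction. Hence √259 ∉ Q(√17), so x^2 - 259 stays irreducible over Q(√17) and [Q(√17, √259) : Q(√17)] = 2. By the tower law, [Q(√17, √259) : Q] = 2 · 2 = 4.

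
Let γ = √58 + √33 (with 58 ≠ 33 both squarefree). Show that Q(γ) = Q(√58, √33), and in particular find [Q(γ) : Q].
[Q(γ) : Q] = 4 (equivalently, Q(γ) = Q(√58, √33))

Obviously Q(γ) ⊆ Q(√58, √33), and [Q(√58, √33):Q] = 4 (since 58, 33 are distinct squarefree integers > 1 with 1914 not a perfect square). To show equality we compute the minimal polynomial of γ. From γ = √58 + √33: γ^2 = 58 + 2√(1914) + 33 = 91 + 2√(1914), so γ^2 - 91 = 2√(1914); squaring, (γ^2 - 91)^2 = 4·1914, i.e. γ^4 - 182γ^2 + 8281 - 7656 = 0, i.e. γ^4 - 182γ^2 + 625 = 0. So γ is a root of x^4 - 182x^2 + 625. This polynomial is irreducible over Q: it has no rational root (each ±√58 ± √33 is irrational), and any factorization into two quadratics over Q would force √(1914) ∈ Q (pairing opposite roots) or √58, √33 ∈ Q (other pairings), all impossible. Hence [Q(γ):Q] = 4 = [Q(√58, √33):Q], so Q(γ) = Q(√58, √33).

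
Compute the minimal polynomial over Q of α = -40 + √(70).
m_α(x) = x^2 + 80x + 1530

From α + 40 = √(70), squaring gives (α + 40)^2 = 70, i.e. α^2 + 80α + 1600 = 70, so α^2 + 80α + 1530 = 0. The discriminant of x^2 + 80x + 1530 is (80)^2 - 4·(1530) = 6400 - 6120 = 280, and 4·(70) is not a perfect square in Q since 70 is squarefree and ≠ 1. Hence x^2 + 80x + 1530 is irreducible over Q and is the minimal polynomial of α.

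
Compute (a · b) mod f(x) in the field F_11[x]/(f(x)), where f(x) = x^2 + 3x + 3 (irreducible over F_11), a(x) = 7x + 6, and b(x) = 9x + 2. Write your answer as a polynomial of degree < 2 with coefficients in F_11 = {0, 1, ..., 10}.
a · b ≡ 10 (mod f(x))

Multiply in F_11[x]: a(x)·b(x) = (7x + 6)·(9x + 2) = 8x^2 + 2x + 1. This has degree ≥ 2, so divide by f(x) over F_11: 8x^2 + 2x + 1 = (8)·(x^2 + 3x + 3) + (10). Hence a·b ≡ 10 (mod f). (F_11[x]/(f) is a field with 11^2 = 121 elements since f is irreducible of degree 2.)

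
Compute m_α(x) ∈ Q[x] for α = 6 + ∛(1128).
m_α(x) = x^3 - 18x^2 + 108x - 1344

Set β = α - 6 = ∛(1128), so β^3 = 1128. Then (α - 6)^3 - 1128 = 0, i.e. α is a root of g(x) = (x - 6)^3 - 1128 = x^3 - 18x^2 + 108x - 1344. Since g(x) = h(x - 6) where h(x) = x^3 - 1128, and h is irreducible over Q (because 1128 is not a perfect cube, so h has no rational root, and a monic cubic with no rational root is irreducible), g is also irreducible (irreducibility is preserved under the substitution x → x - 6). Hence m_α(x) = x^3 - 18x^2 + 108x - 1344.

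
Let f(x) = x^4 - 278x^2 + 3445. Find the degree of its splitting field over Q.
[K : Q] = 4

Solving the quadratic in x^2: x^2 = (278 ± √(278^2 - 4·3445))/2 = (278 ± √63504)/2 = (278 ± 252)/2, giving x^2 = 265 or x^2 = 13. So f(x) = (x^2 - 265)(x^2 - 13) and the roots of f are ±√265, ±√13. Hence the splitting field is K = Q(√265, √13). Since 265 and 13 are distinct squarefree integers > 1, their product 3445 is not a perfect square, so √13 ∉ Q(√265). By the tower law [K:Q] = [Q(√265,√13):Q(√265)] · [Q(√265):Q] = 2 · 2 = 4.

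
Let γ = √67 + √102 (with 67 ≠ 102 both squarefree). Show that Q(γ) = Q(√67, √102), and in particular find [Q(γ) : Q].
[Q(γ) : Q] = 4 (equivalently, Q(γ) = Q(√67, √102))

Obviously Q(γ) ⊆ Q(√67, √102), and [Q(√67, √102):Q] = 4 (since 67, 102 are distinct squarefree integers > 1 with 6834 not a perfect square). To show equality we compute the minimal polynomial of γ. From γ = √67 + √102: γ^2 = 67 + 2√(6834) + 102 = 169 + 2√(6834), so γ^2 - 169 = 2√(6834); squaring, (γ^2 - 169)^2 = 4·6834, i.e. γ^4 - 338γ^2 + 28561 - 27336 = 0, i.e. γ^4 - 338γ^2 + 1225 = 0. So γ is a root of x^4 - 338x^2 + 1225. This polynomial is irreducible over Q: it has no rational root (each ±√67 ± √102 is irrational), and any factorization into two quadratics over Q would force √(6834) ∈ Q (pairing opposite roots) or √67, √102 ∈ Q (other pairings), all impossible. Hence [Q(γ):Q] = 4 = [Q(√67, √102):Q], so Q(γ) = Q(√67, √102).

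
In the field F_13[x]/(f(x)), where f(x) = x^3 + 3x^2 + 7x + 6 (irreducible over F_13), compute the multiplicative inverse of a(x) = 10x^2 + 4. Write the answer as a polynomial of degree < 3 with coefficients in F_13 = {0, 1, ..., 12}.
a(x)^(-1) ≡ 11x^2 + 12x + 7 (mod f(x))

Since f is irreducible over F_13, F_13[x]/(f) is a field and a(x) ≠ 0 has an inverse. Apply the extended Euclidean algorithm to f(x) and a(x) in F_13[x]: f(x) = (4x + 12)·a(x) + (4x + 10);  a(x) = (9x + 10)·(4x + 10) + (8). The last nonzero remainder is the constant 8 = gcd(f, a) in F_13. Back-substituting through the division chain expresses 8 = s(x)·a(x) + t(x)·f(x) with s(x) ≡ 10x^2 + 5x + 4 (mod f), so (10x^2 + 5x + 4)·a(x) ≡ 8 (mod f). Multiplying by 8^(-1) ≡ 5 in F_13 gives a(x)^(-1) ≡ 5·(10x^2 + 5x + 4) ≡ 11x^2 + 12x + 7 (mod f). Check: (10x^2 + 4)·(11x^2 + 12x + 7) = 6x^4 + 3x^3 + 10x^2 + 9x + 2 ≡ 1 (mod x^3 + 3x^2 + 7x + 6).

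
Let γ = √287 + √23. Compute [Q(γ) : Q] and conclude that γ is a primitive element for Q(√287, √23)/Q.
[Q(γ) : Q] = 4 (equivalently, Q(γ) = Q(√287, √23))

Obviously Q(γ) ⊆ Q(√287, √23), and [Q(√287, √23):Q] = 4 (since 287, 23 are distinct squarefree integers > 1 with 6601 not a perfect square). To show equality we compute the minimal polynomial of γ. From γ = √287 + √23: γ^2 = 287 + 2√(6601) + 23 = 310 + 2√(6601), so γ^2 - 310 = 2√(6601); squaring, (γ^2 - 310)^2 = 4·6601, i.e. γ^4 - 620γ^2 + 96100 - 26404 = 0, i.e. γ^4 - 620γ^2 + 69696 = 0. So γ is a root of x^4 - 620x^2 + 69696. This polynomial is irreducible over Q: it has no rational root (each ±√287 ± √23 is irrational), and any factorization into two quadratics over Q would force √(6601) ∈ Q (pairing opposite roots) or √287, √23 ∈ Q (other pairings), all impossible. Hence [Q(γ):Q] = 4 = [Q(√287, √23):Q], so Q(γ) = Q(√287, √23).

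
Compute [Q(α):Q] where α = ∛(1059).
[Q(α):Q] = 3

The minimal polynomial of α is x^3 - 1059, irreducible over Q since 1059 is not a perfect cube (so x^3 - 1059 has no rational root). Hence [Q(α):Q] = deg(m_α) = 3.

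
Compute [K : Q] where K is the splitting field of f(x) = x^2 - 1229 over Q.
[K : Q] = 2

f(x) = x^2 - 1229 factors as (x - √1229)(x + √1229). The splitting field is K = Q(√1229). Since 1229 is squarefree and > 1, it is not a perfect square, so x^2 - 1229 is irreducible over Q and [Q(√1229) : Q] = 2. Hence [K : Q] = 2.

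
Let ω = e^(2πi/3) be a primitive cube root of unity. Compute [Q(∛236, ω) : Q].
[Q(∛236, ω) : Q] = 6

[Q(∛236):Q] = 3 (min poly x^3 - 236, irreducible since 236 is not a perfect cube). [Q(ω):Q] = 2 (min poly x^2 + x + 1). Since Q(∛236) ⊂ R and ω ∉ R, we have ω ∉ Q(∛236), so x^2 + x + 1 remains irreducible over Q(∛236) and [Q(∛236, ω) : Q(∛236)] = 2. By the tower law, [Q(∛236, ω) : Q] = 3 · 2 = 6. (In fact Q(∛236, ω) is the splitting field of x^3 - 236 over Q.)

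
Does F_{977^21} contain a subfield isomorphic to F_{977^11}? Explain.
No: F_{977^11} is not a subfield of F_{977^21}

F_{p^m} embeds in F_{p^n} iff m | n. Here 11 ∤ 21 (since 21 = 1·11 + 10 with remainder 10 ≠ 0), so F_{977^11} is not a subfield of F_{977^21}. Equivalently: if it were, the tower law would give 11 = [F_{977^11}:F_977] dividing [F_{977^21}:F_977] = 21, contradiction.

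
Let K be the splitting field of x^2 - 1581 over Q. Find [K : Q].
[K : Q] = 2

f(x) = x^2 - 1581 factors as (x - √1581)(x + √1581). The splitting field is K = Q(√1581). Since 1581 is squarefree and > 1, it is not a perfect square, so x^2 - 1581 is irreducible over Q and [Q(√1581) : Q] = 2. Hence [K : Q] = 2.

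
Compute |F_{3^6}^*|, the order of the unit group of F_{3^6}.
|F_{3^6}^*| = 728

F_{3^6} has 3^6 = 729 elements; its multiplicative group consists of all nonzero elements, so |F_{3^6}^*| = 729 - 1 = 728. (It is cyclic since any finite subgroup of the multiplicative group of a field is cyclic.)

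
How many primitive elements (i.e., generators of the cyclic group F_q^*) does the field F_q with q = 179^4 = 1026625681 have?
There are φ(1026625680) = 262766592 primitive elements

F_q^* is cyclic of order q - 1 = 1026625680. A cyclic group of order m has exactly φ(m) generators. Here m = 1026625680 = 2^4 · 3^2 · 5 · 37 · 89 · 433, so the number of primitive elements is φ(1026625680) = 262766592.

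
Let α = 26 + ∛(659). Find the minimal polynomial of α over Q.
m_α(x) = x^3 - 78x^2 + 2028x - 18235

Set β = α - 26 = ∛(659), so β^3 = 659. Then (α - 26)^3 - 659 = 0, i.e. α is a root of g(x) = (x - 26)^3 - 659 = x^3 - 78x^2 + 2028x - 18235. Since g(x) = h(x - 26) where h(x) = x^3 - 659, and h is irreducible over Q (because 659 is not a perfect cube, so h has no rational root, and a monic cubic with no rational root is irreducible), g is also irreducible (irreducibility is preserved under the substitution x → x - 26). Hence m_α(x) = x^3 - 78x^2 + 2028x - 18235.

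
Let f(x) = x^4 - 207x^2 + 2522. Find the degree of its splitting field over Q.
[K : Q] = 4

Solving the quadratic in x^2: x^2 = (207 ± √(207^2 - 4·2522))/2 = (207 ± √32761)/2 = (207 ± 181)/2, giving x^2 = 13 or x^2 = 194. So f(x) = (x^2 - 13)(x^2 - 194) and the roots of f are ±√13, ±√194. Hence the splitting field is K = Q(√13, √194). Since 13 and 194 are distinct squarefree integers > 1, their product 2522 is not a perfect square, so √194 ∉ Q(√13). By the tower law [K:Q] = [Q(√13,√194):Q(√13)] · [Q(√13):Q] = 2 · 2 = 4.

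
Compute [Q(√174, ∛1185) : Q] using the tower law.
[Q(√174, ∛1185) : Q] = 6

Let L = Q(√174, ∛1185). Since Q(√174) ⊂ L and [Q(√174):Q] = 2, the tower law gives 2 | [L:Q]. Likewise Q(∛1185) ⊂ L with [Q(∛1185):Q] = 3 (because 1185 is not a perfect cube), so 3 | [L:Q]. As gcd(2,3) = 1, [L:Q] is divisible by 6. Conversely L is generated over Q by √174 and ∛1185, so [L:Q] ≤ 2·3 = 6. Therefore [Q(√174, ∛1185) : Q] = 6.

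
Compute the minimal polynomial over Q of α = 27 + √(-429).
m_α(x) = x^2 - 54x + 1158

From α - 27 = √(-429), squaring gives (α - 27)^2 = -429, i.e. α^2 - 54α + 729 = -429, so α^2 - 54α + 1158 = 0. The discriminant of x^2 - 54x + 1158 is (-54)^2 - 4·(1158) = 2916 - 4632 = -1716, and 4·(-429) is not a perfect square in Q since -429 is squarefree and ≠ 1. Hence x^2 - 54x + 1158 is irreducible over Q and is the minimal polynomial of α.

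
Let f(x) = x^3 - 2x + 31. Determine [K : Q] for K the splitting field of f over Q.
[K : Q] = 6

By the rational root test, any rational root of the monic integer polynomial f(x) = x^3 - 2x + 31 must be an integer dividing the constant term 31, i.e. one of ±{1, 31}. Evaluating: f(1) = 30, f(-1) = 32, f(31) = 29760, f(-31) = -29698; none is 0, so f has no rational root and is therefore irreducible over Q (a cubic with no linear factor over a field is irreducible). For an irreducible cubic, the Galois group is A_3 or S_3 according as the discriminant disc(f) = -4a^3 - 27b^2 = -4·(-2)^3 - 27·(31)^2 = -25915 is or is not a square in Q. Here disc(f) = -25915 is not a perfect square in Q, so the Galois group of f over Q is not contained in A_3 and must be all of S_3. The splitting field has degree |S_3| = 6 over Q, so [K : Q] = 6.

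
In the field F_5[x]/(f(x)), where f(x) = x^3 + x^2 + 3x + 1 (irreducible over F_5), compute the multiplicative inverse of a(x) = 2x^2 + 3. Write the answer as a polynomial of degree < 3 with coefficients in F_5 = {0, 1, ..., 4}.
a(x)^(-1) ≡ 4x^2 + 2x + 4 (mod f(x))

Since f is irreducible over F_5, F_5[x]/(f) is a field and a(x) ≠ 0 has an inverse. Apply the extended Euclidean algorithm to f(x) and a(x) in F_5[x]: f(x) = (3x + 3)·a(x) + (4x + 2);  a(x) = (3x + 1)·(4x + 2) + (1). The last nonzero remainder is the constant 1 = gcd(f, a) in F_5. Back-substituting through the division chain expresses 1 = s(x)·a(x) + t(x)·f(x) with s(x) ≡ 4x^2 + 2x + 4 (mod f), so a(x)^(-1) ≡ s(x) = 4x^2 + 2x + 4 (mod f). Check: (2x^2 + 3)·(4x^2 + 2x + 4) = 3x^4 + 4x^3 + x + 2 ≡ 1 (mod x^3 + x^2 + 3x + 1).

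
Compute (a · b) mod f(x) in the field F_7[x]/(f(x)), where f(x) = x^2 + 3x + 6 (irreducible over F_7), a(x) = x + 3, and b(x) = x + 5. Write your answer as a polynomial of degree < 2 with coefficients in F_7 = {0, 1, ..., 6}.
a · b ≡ 5x + 2 (mod f(x))

Multiply in F_7[x]: a(x)·b(x) = (x + 3)·(x + 5) = x^2 + x + 1. This has degree ≥ 2, so divide by f(x) over F_7: x^2 + x + 1 = (1)·(x^2 + 3x + 6) + (5x + 2). Hence a·b ≡ 5x + 2 (mod f). (F_7[x]/(f) is a field with 7^2 = 49 elements since f is irreducible of degree 2.)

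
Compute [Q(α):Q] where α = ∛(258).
[Q(α):Q] = 3

The minimal polynomial of α is x^3 - 258, irreducible over Q since 258 is not a perfect cube (so x^3 - 258 has no rational root). Hence [Q(α):Q] = deg(m_α) = 3.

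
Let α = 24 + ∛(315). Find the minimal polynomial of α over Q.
m_α(x) = x^3 - 72x^2 + 1728x - 14139

Set β = α - 24 = ∛(315), so β^3 = 315. Then (α - 24)^3 - 315 = 0, i.e. α is a root of g(x) = (x - 24)^3 - 315 = x^3 - 72x^2 + 1728x - 14139. Since g(x) = h(x - 24) where h(x) = x^3 - 315, and h is irreducible over Q (because 315 is not a perfect cube, so h has no rational root, and a monic cubic with no rational root is irreducible), g is also irreducible (irreducibility is preserved under the substitution x → x - 24). Hence m_α(x) = x^3 - 72x^2 + 1728x - 14139.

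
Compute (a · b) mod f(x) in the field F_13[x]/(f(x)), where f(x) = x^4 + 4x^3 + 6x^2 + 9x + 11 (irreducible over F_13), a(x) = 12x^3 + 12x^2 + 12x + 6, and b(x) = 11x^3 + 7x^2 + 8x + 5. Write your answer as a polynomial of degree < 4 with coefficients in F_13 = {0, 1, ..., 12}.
a · b ≡ 11x^3 + x^2 + 8x + 6 (mod f(x))

Multiply in F_13[x]: a(x)·b(x) = (12x^3 + 12x^2 + 12x + 6)·(11x^3 + 7x^2 + 8x + 5) = 2x^6 + 8x^5 + 7x^3 + 3x^2 + 4x + 4. This has degree ≥ 4, so divide by f(x) over F_13: 2x^6 + 8x^5 + 7x^3 + 3x^2 + 4x + 4 = (2x^2 + 1)·(x^4 + 4x^3 + 6x^2 + 9x + 11) + (11x^3 + x^2 + 8x + 6). Hence a·b ≡ 11x^3 + x^2 + 8x + 6 (mod f). (F_13[x]/(f) is a field with 13^4 = 28561 elements since f is irreducible of degree 4.)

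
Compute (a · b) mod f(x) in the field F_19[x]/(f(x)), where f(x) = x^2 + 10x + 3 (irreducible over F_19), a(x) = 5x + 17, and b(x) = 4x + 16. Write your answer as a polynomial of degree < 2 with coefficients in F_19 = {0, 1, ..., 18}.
a · b ≡ 5x + 3 (mod f(x))

Multiply in F_19[x]: a(x)·b(x) = (5x + 17)·(4x + 16) = x^2 + 15x + 6. This has degree ≥ 2, so divide by f(x) over F_19: x^2 + 15x + 6 = (1)·(x^2 + 10x + 3) + (5x + 3). Hence a·b ≡ 5x + 3 (mod f). (F_19[x]/(f) is a field with 19^2 = 361 elements since f is irreducible of degree 2.)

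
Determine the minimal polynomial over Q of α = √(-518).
m_α(x) = x^2 + 518

α satisfies α^2 + 518 = 0, so x^2 + 518 annihilates α. Since d = -518 is squarefree and ≠ 1, it is not a perfect square in Q, so x^2 + 518 has no rational root and is therefore irreducible over Q (a degree-2 polynomial over a field is irreducible iff it has no root). Hence m_α(x) = x^2 + 518.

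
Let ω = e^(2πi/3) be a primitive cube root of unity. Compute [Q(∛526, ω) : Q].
[Q(∛526, ω) : Q] = 6

[Q(∛526):Q] = 3 (min poly x^3 - 526, irreducible since 526 is not a perfect cube). [Q(ω):Q] = 2 (min poly x^2 + x + 1). Since Q(∛526) ⊂ R and ω ∉ R, we have ω ∉ Q(∛526), so x^2 + x + 1 remains irreducible over Q(∛526) and [Q(∛526, ω) : Q(∛526)] = 2. By the tower law, [Q(∛526, ω) : Q] = 3 · 2 = 6. (In fact Q(∛526, ω) is the splitting field of x^3 - 526 over Q.)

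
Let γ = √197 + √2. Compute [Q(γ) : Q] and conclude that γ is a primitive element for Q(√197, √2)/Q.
[Q(γ) : Q] = 4 (equivalently, Q(γ) = Q(√197, √2))

Obviously Q(γ) ⊆ Q(√197, √2), and [Q(√197, √2):Q] = 4 (since 197, 2 are distinct squarefree integers > 1 with 394 not a perfect square). To show equality we compute the minimal polynomial of γ. From γ = √197 + √2: γ^2 = 197 + 2√(394) + 2 = 199 + 2√(394), so γ^2 - 199 = 2√(394); squaring, (γ^2 - 199)^2 = 4·394, i.e. γ^4 - 398γ^2 + 39601 - 1576 = 0, i.e. γ^4 - 398γ^2 + 38025 = 0. So γ is a root of x^4 - 398x^2 + 38025. This polynomial is irreducible over Q: it has no rational root (each ±√197 ± √2 is irrational), and any factorization into two quadratics over Q would force √(394) ∈ Q (pairing opposite roots) or √197, √2 ∈ Q (other pairings), all impossible. Hence [Q(γ):Q] = 4 = [Q(√197, √2):Q], so Q(γ) = Q(√197, √2).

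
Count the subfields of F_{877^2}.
F_{877^2} has 2 subfields

The subfields of F_{p^n} are exactly the fields F_{p^d} for d | n (each is the fixed field of the unique index-d subgroup of Gal(F_{p^n}/F_p) ≅ Z/nZ). The divisors of n = 2 are {1, 2}, giving 2 subfields: F_{877^1}, F_{877^2}.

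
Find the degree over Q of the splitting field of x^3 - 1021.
[K : Q] = 6

The roots of x^3 - 1021 are ∛1021, ω∛1021, ω^2∛1021 where ω = e^(2πi/3) is a primitive cube root of unity, so K = Q(∛1021, ω). Now [Q(∛1021):Q] = 3 (since 1021 is not a perfect cube, x^3 - 1021 is irreducible) and [Q(ω):Q] = 2. Both 2 and 3 divide [K:Q], and [K:Q] ≤ 3·2 = 6, so [K:Q] = 6. (Equivalently: Q(∛1021) ⊂ R but ω ∉ R, so [K : Q(∛1021)] = 2.)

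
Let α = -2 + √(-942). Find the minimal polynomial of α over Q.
m_α(x) = x^2 + 4x + 946

From α + 2 = √(-942), squaring gives (α + 2)^2 = -942, i.e. α^2 + 4α + 4 = -942, so α^2 + 4α + 946 = 0. The discriminant of x^2 + 4x + 946 is (4)^2 - 4·(946) = 16 - 3784 = -3768, and 4·(-942) is not a perfect square in Q since -942 is squarefree and ≠ 1. Hence x^2 + 4x + 946 is irreducible over Q and is the minimal polynomial of α.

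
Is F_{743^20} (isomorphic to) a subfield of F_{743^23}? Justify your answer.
No: F_{743^20} is not a subfield of F_{743^23}

F_{p^m} embeds in F_{p^n} iff m | n. Here 20 ∤ 23 (since 23 = 1·20 + 3 with remainder 3 ≠ 0), so F_{743^20} is not a subfield of F_{743^23}. Equivalently: if it were, the tower law would give 20 = [F_{743^20}:F_743] dividing [F_{743^23}:F_743] = 23, contradiction.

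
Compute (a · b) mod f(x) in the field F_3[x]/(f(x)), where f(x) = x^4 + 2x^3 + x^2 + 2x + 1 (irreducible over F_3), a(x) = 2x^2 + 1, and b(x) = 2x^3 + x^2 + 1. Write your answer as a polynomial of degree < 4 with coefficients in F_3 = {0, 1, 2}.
a · b ≡ x^3 + x^2 + 2x + 1 (mod f(x))

Multiply in F_3[x]: a(x)·b(x) = (2x^2 + 1)·(2x^3 + x^2 + 1) = x^5 + 2x^4 + 2x^3 + 1. This has degree ≥ 4, so divide by f(x) over F_3: x^5 + 2x^4 + 2x^3 + 1 = (x)·(x^4 + 2x^3 + x^2 + 2x + 1) + (x^3 + x^2 + 2x + 1). Hence a·b ≡ x^3 + x^2 + 2x + 1 (mod f). (F_3[x]/(f) is a field with 3^4 = 81 elements since f is irreducible of degree 4.)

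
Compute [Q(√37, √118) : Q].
[Q(√37, √118) : Q] = 4

[Q(√37):Q] = 2 (min poly x^2 - 37, irreducible since 37 is squarefree > 1). For the top step, suppose √118 ∈ Q(√37), say √118 = c + d√37 with c, d ∈ Q. Squaring: 118 = c^2 + 37d^2 + 2cd√37. Since √37 ∉ Q this forces 2cd = 0. If d = 0 then √118 = c ∈ Q, contradicting 118 squarefree > 1. If c = 0 then 118 = 37d^2, so 37·118 = (37d)^2 is a perfect square in Q — but 37·118 = 4366 is not a perfect square (since 37 and 118 are distinct squarefree integers). Contradiction. Hence √118 ∉ Q(√37), so x^2 - 118 stays irreducible over Q(√37) and [Q(√37, √118) : Q(√37)] = 2. By the tower law, [Q(√37, √118) : Q] = 2 · 2 = 4.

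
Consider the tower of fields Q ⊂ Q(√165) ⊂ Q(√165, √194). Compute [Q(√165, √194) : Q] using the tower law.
[Q(√165, √194) : Q] = 4

[Q(√165):Q] = 2 (min poly x^2 - 165, irreducible since 165 is squarefree > 1). For the top step, suppose √194 ∈ Q(√165), say √194 = c + d√165 with c, d ∈ Q. Squaring: 194 = c^2 + 165d^2 + 2cd√165. Since √165 ∉ Q this forces 2cd = 0. If d = 0 then √194 = c ∈ Q, contradicting 194 squarefree > 1. If c = 0 then 194 = 165d^2, so 165·194 = (165d)^2 is a perfect square in Q — but 165·194 = 32010 is not a perfect square (since 165 and 194 are distinct squarefree integers). Contradiction. Hence √194 ∉ Q(√165), so x^2 - 194 stays irreducible over Q(√165) and [Q(√165, √194) : Q(√165)] = 2. By the tower law, [Q(√165, √194) : Q] = 2 · 2 = 4.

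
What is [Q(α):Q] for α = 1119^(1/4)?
[Q(α):Q] = 4

α is a root of x^4 - 1119. By Eisenstein's criterion at the prime p = 3 (which divides the constant term 1119 but p^2 = 9 does not, since 1119 is squarefree), x^4 - 1119 is irreducible over Q. Hence [Q(α):Q] = 4.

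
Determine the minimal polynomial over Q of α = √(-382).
m_α(x) = x^2 + 382

α satisfies α^2 + 382 = 0, so x^2 + 382 annihilates α. Since d = -382 is squarefree and ≠ 1, it is not a perfect square in Q, so x^2 + 382 has no rational root and is therefore irreducible over Q (a degree-2 polynomial over a field is irreducible iff it has no root). Hence m_α(x) = x^2 + 382.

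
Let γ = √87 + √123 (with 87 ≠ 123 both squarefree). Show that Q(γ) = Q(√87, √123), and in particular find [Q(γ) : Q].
[Q(γ) : Q] = 4 (equivalently, Q(γ) = Q(√87, √123))

Obviously Q(γ) ⊆ Q(√87, √123), and [Q(√87, √123):Q] = 4 (since 87, 123 are distinct squarefree integers > 1 with 10701 not a perfect square). To show equality we compute the minimal polynomial of γ. From γ = √87 + √123: γ^2 = 87 + 2√(10701) + 123 = 210 + 2√(10701), so γ^2 - 210 = 2√(10701); squaring, (γ^2 - 210)^2 = 4·10701, i.e. γ^4 - 420γ^2 + 44100 - 42804 = 0, i.e. γ^4 - 420γ^2 + 1296 = 0. So γ is a root of x^4 - 420x^2 + 1296. This polynomial is irreducible over Q: it has no rational root (each ±√87 ± √123 is irrational), and any factorization into two quadratics over Q would force √(10701) ∈ Q (pairing opposite roots) or √87, √123 ∈ Q (other pairings), all impossible. Hence [Q(γ):Q] = 4 = [Q(√87, √123):Q], so Q(γ) = Q(√87, √123).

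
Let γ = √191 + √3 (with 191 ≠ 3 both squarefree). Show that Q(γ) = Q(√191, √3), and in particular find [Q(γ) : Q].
[Q(γ) : Q] = 4 (equivalently, Q(γ) = Q(√191, √3))

Obviously Q(γ) ⊆ Q(√191, √3), and [Q(√191, √3):Q] = 4 (since 191, 3 are distinct squarefree integers > 1 with 573 not a perfect square). To show equality we compute the minimal polynomial of γ. From γ = √191 + √3: γ^2 = 191 + 2√(573) + 3 = 194 + 2√(573), so γ^2 - 194 = 2√(573); squaring, (γ^2 - 194)^2 = 4·573, i.e. γ^4 - 388γ^2 + 37636 - 2292 = 0, i.e. γ^4 - 388γ^2 + 35344 = 0. So γ is a root of x^4 - 388x^2 + 35344. This polynomial is irreducible over Q: it has no rational root (each ±√191 ± √3 is irrational), and any factorization into two quadratics over Q would force √(573) ∈ Q (pairing opposite roots) or √191, √3 ∈ Q (other pairings), all impossible. Hence [Q(γ):Q] = 4 = [Q(√191, √3):Q], so Q(γ) = Q(√191, √3).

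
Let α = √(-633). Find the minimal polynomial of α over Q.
m_α(x) = x^2 + 633

α satisfies α^2 + 633 = 0, so x^2 + 633 annihilates α. Since d = -633 is squarefree and ≠ 1, it is not a perfect square in Q, so x^2 + 633 has no rational root and is therefore irreducible over Q (a degree-2 polynomial over a field is irreducible iff it has no root). Hence m_α(x) = x^2 + 633.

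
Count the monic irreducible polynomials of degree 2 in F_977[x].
There are 476776 monic irreducible polynomials of degree 2 over F_977

Each element of F_{977^2} that lies in no proper subfield is a root of exactly one monic irreducible of degree 2 over F_977, and each such polynomial has 2 distinct roots in F_{977^2}. By Möbius inversion the count is N_977(2) = (1/2) Σ_{d|2} μ(2/d) · 977^d = (1/2)(μ(2)·977^1 + μ(1)·977^2) = 953552/2 = 476776.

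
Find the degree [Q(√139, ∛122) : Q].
[Q(√139, ∛122) : Q] = 6

Let L = Q(√139, ∛122). Since Q(√139) ⊂ L and [Q(√139):Q] = 2, the tower law gives 2 | [L:Q]. Likewise Q(∛122) ⊂ L with [Q(∛122):Q] = 3 (because 122 is not a perfect cube), so 3 | [L:Q]. As gcd(2,3) = 1, [L:Q] is divisible by 6. Conversely L is generated over Q by √139 and ∛122, so [L:Q] ≤ 2·3 = 6. Therefore [Q(√139, ∛122) : Q] = 6.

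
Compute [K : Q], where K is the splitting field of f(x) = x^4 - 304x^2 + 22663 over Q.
[K : Q] = 4

Solving the quadratic in x^2: x^2 = (304 ± √(304^2 - 4·22663))/2 = (304 ± √1764)/2 = (304 ± 42)/2, giving x^2 = 131 or x^2 = 173. So f(x) = (x^2 - 131)(x^2 - 173) and the roots of f are ±√131, ±√173. Hence the splitting field is K = Q(√131, √173). Since 131 and 173 are distinct squarefree integers > 1, their product 22663 is not a perfect square, so √173 ∉ Q(√131). By the tower law [K:Q] = [Q(√131,√173):Q(√131)] · [Q(√131):Q] = 2 · 2 = 4.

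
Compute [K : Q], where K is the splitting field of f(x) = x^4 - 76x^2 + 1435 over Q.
[K : Q] = 4

Solving the quadratic in x^2: x^2 = (76 ± √(76^2 - 4·1435))/2 = (76 ± √36)/2 = (76 ± 6)/2, giving x^2 = 35 or x^2 = 41. So f(x) = (x^2 - 35)(x^2 - 41) and the roots of f are ±√35, ±√41. Hence the splitting field is K = Q(√35, √41). Since 35 and 41 are distinct squarefree integers > 1, their product 1435 is not a perfect square, so √41 ∉ Q(√35). By the tower law [K:Q] = [Q(√35,√41):Q(√35)] · [Q(√35):Q] = 2 · 2 = 4.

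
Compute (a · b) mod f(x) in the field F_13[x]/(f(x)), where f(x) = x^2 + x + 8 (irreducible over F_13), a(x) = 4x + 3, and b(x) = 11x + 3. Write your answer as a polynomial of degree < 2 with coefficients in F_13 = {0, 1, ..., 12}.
a · b ≡ x + 8 (mod f(x))

Multiply in F_13[x]: a(x)·b(x) = (4x + 3)·(11x + 3) = 5x^2 + 6x + 9. This has degree ≥ 2, so divide by f(x) over F_13: 5x^2 + 6x + 9 = (5)·(x^2 + x + 8) + (x + 8). Hence a·b ≡ x + 8 (mod f). (F_13[x]/(f) is a field with 13^2 = 169 elements since f is irreducible of degree 2.)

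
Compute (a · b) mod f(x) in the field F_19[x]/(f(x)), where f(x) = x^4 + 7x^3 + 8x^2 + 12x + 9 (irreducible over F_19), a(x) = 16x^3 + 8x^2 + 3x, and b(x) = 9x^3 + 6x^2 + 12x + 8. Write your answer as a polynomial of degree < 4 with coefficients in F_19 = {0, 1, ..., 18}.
a · b ≡ 4x^3 + 8x^2 + 8x + 18 (mod f(x))

Multiply in F_19[x]: a(x)·b(x) = (16x^3 + 8x^2 + 3x)·(9x^3 + 6x^2 + 12x + 8) = 11x^6 + 16x^5 + x^4 + 14x^3 + 5x^2 + 5x. This has degree ≥ 4, so divide by f(x) over F_19: 11x^6 + 16x^5 + x^4 + 14x^3 + 5x^2 + 5x = (11x^2 + 15x + 17)·(x^4 + 7x^3 + 8x^2 + 12x + 9) + (4x^3 + 8x^2 + 8x + 18). Hence a·b ≡ 4x^3 + 8x^2 + 8x + 18 (mod f). (F_19[x]/(f) is a field with 19^4 = 130321 elements since f is irreducible of degree 4.)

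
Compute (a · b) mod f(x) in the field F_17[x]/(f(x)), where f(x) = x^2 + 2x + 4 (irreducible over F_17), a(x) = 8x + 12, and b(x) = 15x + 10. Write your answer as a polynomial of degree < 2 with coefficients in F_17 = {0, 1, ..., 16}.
a · b ≡ 3x + 14 (mod f(x))

Multiply in F_17[x]: a(x)·b(x) = (8x + 12)·(15x + 10) = x^2 + 5x + 1. This has degree ≥ 2, so divide by f(x) over F_17: x^2 + 5x + 1 = (1)·(x^2 + 2x + 4) + (3x + 14). Hence a·b ≡ 3x + 14 (mod f). (F_17[x]/(f) is a field with 17^2 = 289 elements since f is irreducible of degree 2.)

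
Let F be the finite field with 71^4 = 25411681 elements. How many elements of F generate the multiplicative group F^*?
There are φ(25411680) = 5806080 primitive elements

F_q^* is cyclic of order q - 1 = 25411680. A cyclic group of order m has exactly φ(m) generators. Here m = 25411680 = 2^5 · 3^2 · 5 · 7 · 2521, so the number of primitive elements is φ(25411680) = 5806080.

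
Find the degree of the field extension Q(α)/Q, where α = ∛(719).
[Q(α):Q] = 3

The minimal polynomial of α is x^3 - 719, irreducible over Q since 719 is not a perfect cube (so x^3 - 719 has no rational root). Hence [Q(α):Q] = deg(m_α) = 3.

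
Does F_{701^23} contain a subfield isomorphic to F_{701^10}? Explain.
No: F_{701^10} is not a subfield of F_{701^23}

F_{p^m} embeds in F_{p^n} iff m | n. Here 10 ∤ 23 (since 23 = 2·10 + 3 with remainder 3 ≠ 0), so F_{701^10} is not a subfield of F_{701^23}. Equivalently: if it were, the tower law would give 10 = [F_{701^10}:F_701] dividing [F_{701^23}:F_701] = 23, contradiction.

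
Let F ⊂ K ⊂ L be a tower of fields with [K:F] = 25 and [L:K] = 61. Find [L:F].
[L:F] = 1525

The tower law says that for any tower of field extensions F ⊂ K ⊂ L with finite degrees, [L:F] = [L:K] · [K:F]. Here this gives [L:F] = 61 · 25 = 1525.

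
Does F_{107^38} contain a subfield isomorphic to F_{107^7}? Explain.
No: F_{107^7} is not a subfield of F_{107^38}

F_{p^m} embeds in F_{p^n} iff m | n. Here 7 ∤ 38 (since 38 = 5·7 + 3 with remainder 3 ≠ 0), so F_{107^7} is not a subfield of F_{107^38}. Equivalently: if it were, the tower law would give 7 = [F_{107^7}:F_107] dividing [F_{107^38}:F_107] = 38, contradiction.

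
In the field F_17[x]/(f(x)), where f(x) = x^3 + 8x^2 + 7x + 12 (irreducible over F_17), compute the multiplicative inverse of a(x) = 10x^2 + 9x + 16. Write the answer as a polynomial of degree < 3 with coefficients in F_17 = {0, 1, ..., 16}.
a(x)^(-1) ≡ 7x^2 + 3x + 10 (mod f(x))

Since f is irreducible over F_17, F_17[x]/(f) is a field and a(x) ≠ 0 has an inverse. Apply the extended Euclidean algorithm to f(x) and a(x) in F_17[x]: f(x) = (12x + 7)·a(x) + (7x + 2);  a(x) = (16x + 4)·(7x + 2) + (8). The last nonzero remainder is the constant 8 = gcd(f, a) in F_17. Back-substituting through the division chain expresses 8 = s(x)·a(x) + t(x)·f(x) with s(x) ≡ 5x^2 + 7x + 12 (mod f), so (5x^2 + 7x + 12)·a(x) ≡ 8 (mod f). Multiplying by 8^(-1) ≡ 15 in F_17 gives a(x)^(-1) ≡ 15·(5x^2 + 7x + 12) ≡ 7x^2 + 3x + 10 (mod f). Check: (10x^2 + 9x + 16)·(7x^2 + 3x + 10) = 2x^4 + 8x^3 + x^2 + 2x + 7 ≡ 1 (mod x^3 + 8x^2 + 7x + 12).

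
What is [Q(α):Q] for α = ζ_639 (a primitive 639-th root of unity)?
[Q(α):Q] = 420

The minimal polynomial of ζ_639 over Q is the 639-th cyclotomic polynomial Φ_639(x), which is irreducible over Q and has degree φ(639) = 420. Hence [Q(α):Q] = φ(639) = 420.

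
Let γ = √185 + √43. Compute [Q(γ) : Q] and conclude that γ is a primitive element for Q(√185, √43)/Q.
[Q(γ) : Q] = 4 (equivalently, Q(γ) = Q(√185, √43))

Obviously Q(γ) ⊆ Q(√185, √43), and [Q(√185, √43):Q] = 4 (since 185, 43 are distinct squarefree integers > 1 with 7955 not a perfect square). To show equality we compute the minimal polynomial of γ. From γ = √185 + √43: γ^2 = 185 + 2√(7955) + 43 = 228 + 2√(7955), so γ^2 - 228 = 2√(7955); squaring, (γ^2 - 228)^2 = 4·7955, i.e. γ^4 - 456γ^2 + 51984 - 31820 = 0, i.e. γ^4 - 456γ^2 + 20164 = 0. So γ is a root of x^4 - 456x^2 + 20164. This polynomial is irreducible over Q: it has no rational root (each ±√185 ± √43 is irrational), and any factorization into two quadratics over Q would force √(7955) ∈ Q (pairing opposite roots) or √185, √43 ∈ Q (other pairings), all impossible. Hence [Q(γ):Q] = 4 = [Q(√185, √43):Q], so Q(γ) = Q(√185, √43).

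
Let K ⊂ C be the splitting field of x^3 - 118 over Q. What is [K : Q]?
[K : Q] = 6

The roots of x^3 - 118 are ∛118, ω∛118, ω^2∛118 where ω = e^(2πi/3) is a primitive cube root of unity, so K = Q(∛118, ω). Now [Q(∛118):Q] = 3 (since 118 is not a perfect cube, x^3 - 118 is irreducible) and [Q(ω):Q] = 2. Both 2 and 3 divide [K:Q], and [K:Q] ≤ 3·2 = 6, so [K:Q] = 6. (Equivalently: Q(∛118) ⊂ R but ω ∉ R, so [K : Q(∛118)] = 2.)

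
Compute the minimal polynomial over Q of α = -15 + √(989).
m_α(x) = x^2 + 30x - 764

From α + 15 = √(989), squaring gives (α + 15)^2 = 989, i.e. α^2 + 30α + 225 = 989, so α^2 + 30α - 764 = 0. The discriminant of x^2 + 30x - 764 is (30)^2 - 4·(-764) = 900 + 3056 = 3956, and 4·(989) is not a perfect square in Q since 989 is squarefree and ≠ 1. Hence x^2 + 30x - 764 is irreducible over Q and is the minimal polynomial of α.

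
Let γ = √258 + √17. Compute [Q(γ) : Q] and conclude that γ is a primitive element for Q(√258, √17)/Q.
[Q(γ) : Q] = 4 (equivalently, Q(γ) = Q(√258, √17))

Obviously Q(γ) ⊆ Q(√258, √17), and [Q(√258, √17):Q] = 4 (since 258, 17 are distinct squarefree integers > 1 with 4386 not a perfect square). To show equality we compute the minimal polynomial of γ. From γ = √258 + √17: γ^2 = 258 + 2√(4386) + 17 = 275 + 2√(4386), so γ^2 - 275 = 2√(4386); squaring, (γ^2 - 275)^2 = 4·4386, i.e. γ^4 - 550γ^2 + 75625 - 17544 = 0, i.e. γ^4 - 550γ^2 + 58081 = 0. So γ is a root of x^4 - 550x^2 + 58081. This polynomial is irreducible over Q: it has no rational root (each ±√258 ± √17 is irrational), and any factorization into two quadratics over Q would force √(4386) ∈ Q (pairing opposite roots) or √258, √17 ∈ Q (other pairings), all impossible. Hence [Q(γ):Q] = 4 = [Q(√258, √17):Q], so Q(γ) = Q(√258, √17).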